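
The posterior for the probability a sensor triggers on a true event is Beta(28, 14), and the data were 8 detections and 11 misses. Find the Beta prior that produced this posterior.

Beta(20, 3)

Under Beta–binomial conjugacy the posterior parameters are (a+s, b+f).
Subtract the data counts: 28−8=20, 14−11=3.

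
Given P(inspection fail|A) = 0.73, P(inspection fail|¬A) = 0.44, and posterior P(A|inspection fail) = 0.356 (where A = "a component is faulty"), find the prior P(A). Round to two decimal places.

P(A) = 0.25

Bayes' rule in odds form gives O(A|E) = O(A)·[P(E|A)/P(E|¬A)], hence O(A) = O(A|E)/LR.
Posterior odds = 0.356/(1−0.356) = 0.5528. LR = 0.73/0.44 = 1.6591.
Prior odds = 0.5528/1.6591 = 0.3332, so P(A) = 0.3332/(1+0.3332) ≈ 0.25.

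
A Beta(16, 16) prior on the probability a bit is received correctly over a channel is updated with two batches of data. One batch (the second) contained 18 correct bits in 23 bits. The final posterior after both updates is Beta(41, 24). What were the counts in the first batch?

Because Beta–binomial updating is additive in the counts, the combined data contributed (α_post−α_prior, β_post−β_prior) successes and failures.
Total across both batches: 41−16=25 correct bits, 24−16=8 errors.
Subtract the second batch: 25−18=7 correct bits and 8−5=3 errors.

7 correct bits and 3 errors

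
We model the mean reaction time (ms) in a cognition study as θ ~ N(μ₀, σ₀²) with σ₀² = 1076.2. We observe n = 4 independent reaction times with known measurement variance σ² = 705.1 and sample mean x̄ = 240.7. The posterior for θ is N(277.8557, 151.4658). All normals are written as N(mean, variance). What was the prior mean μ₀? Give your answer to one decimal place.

μ₀ = 504.7

With known observation variance, the Normal–Normal posterior has precision τ_n = τ₀ + n/σ² and mean μ_n = (τ₀μ₀ + (n/σ²)x̄)/τ_n.
Here τ₀ = 1/1076.2 = 0.000929 and τ_data = 4/705.1 = 0.005673, so τ_n = 0.006602.
Rearranging for μ₀: μ₀ = (μ_n·τ_n − τ_data·x̄)/τ₀ = (277.8557·0.006602 − 0.005673·240.7) / 0.000929 = 0.468912/0.000929 ≈ 504.7.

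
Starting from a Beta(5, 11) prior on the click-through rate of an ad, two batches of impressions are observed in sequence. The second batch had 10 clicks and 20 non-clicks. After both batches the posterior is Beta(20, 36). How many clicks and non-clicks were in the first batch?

Sequential conjugate updates are equivalent to a single update on the pooled data, so total successes = posterior α − prior α and total failures = posterior β − prior β.
Total across both batches: 20−5=15 clicks, 36−11=25 non-clicks.
Subtract the second batch: 15−10=5 clicks and 25−20=5 non-clicks.

5 clicks and 5 non-clicks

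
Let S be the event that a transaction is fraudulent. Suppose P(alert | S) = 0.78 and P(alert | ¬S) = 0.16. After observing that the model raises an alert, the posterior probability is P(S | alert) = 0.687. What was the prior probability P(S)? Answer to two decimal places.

In odds form, posterior odds = prior odds × likelihood ratio, so prior odds = posterior odds ÷ LR.
Posterior odds = 0.687/(1−0.687) = 2.1949. LR = 0.78/0.16 = 4.8750.
Prior odds = 2.1949/4.8750 = 0.4502, so P(S) = 0.4502/(1+0.4502) ≈ 0.31.

P(S) = 0.31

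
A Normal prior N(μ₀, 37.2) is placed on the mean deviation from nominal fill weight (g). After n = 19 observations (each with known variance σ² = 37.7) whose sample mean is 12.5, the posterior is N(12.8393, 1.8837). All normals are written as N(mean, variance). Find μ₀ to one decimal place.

With known observation variance, the Normal–Normal posterior has precision τ_n = τ₀ + n/σ² and mean μ_n = (τ₀μ₀ + (n/σ²)x̄)/τ_n.
Here τ₀ = 1/37.2 = 0.026882 and τ_data = 19/37.7 = 0.503979, so τ_n = 0.530861.
Rearranging for μ₀: μ₀ = (μ_n·τ_n − τ_data·x̄)/τ₀ = (12.8393·0.530861 − 0.503979·12.5) / 0.026882 = 0.516146/0.026882 ≈ 19.2.

μ₀ = 19.2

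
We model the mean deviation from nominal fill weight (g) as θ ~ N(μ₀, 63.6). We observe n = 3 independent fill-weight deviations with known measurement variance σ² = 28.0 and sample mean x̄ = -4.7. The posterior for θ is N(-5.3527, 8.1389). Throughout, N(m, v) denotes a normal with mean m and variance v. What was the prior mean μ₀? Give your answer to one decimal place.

μ₀ = -9.8

The posterior mean is a precision-weighted average: μ_n = (τ₀μ₀ + τ_data·x̄)/(τ₀+τ_data), with τ₀=1/σ₀² and τ_data=n/σ².
Here τ₀ = 1/63.6 = 0.015723 and τ_data = 3/28.0 = 0.107143, so τ_n = 0.122866.
Rearranging for μ₀: μ₀ = (μ_n·τ_n − τ_data·x̄)/τ₀ = (-5.3527·0.122866 − 0.107143·-4.7) / 0.015723 = -0.154093/0.015723 ≈ -9.8.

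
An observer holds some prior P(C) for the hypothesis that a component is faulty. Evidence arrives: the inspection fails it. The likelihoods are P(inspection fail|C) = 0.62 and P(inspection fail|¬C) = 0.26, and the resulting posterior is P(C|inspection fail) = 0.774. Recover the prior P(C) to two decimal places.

P(C) = 0.59

Bayes' rule in odds form gives O(C|E) = O(C)·[P(E|C)/P(E|¬C)], hence O(C) = O(C|E)/LR.
Posterior odds = 0.774/(1−0.774) = 3.4248. LR = 0.62/0.26 = 2.3846.
Prior odds = 3.4248/2.3846 = 1.4362, so P(C) = 1.4362/(1+1.4362) ≈ 0.59.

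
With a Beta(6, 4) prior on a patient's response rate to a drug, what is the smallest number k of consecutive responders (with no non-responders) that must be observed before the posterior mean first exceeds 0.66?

After k responders and 0 non-responders the posterior is Beta(6+k, 4), with mean (6+k)/(6+4+k).
Set (6+k)/(10+k) > 0.66 and solve: k > (0.66·10 − 6)/(1 − 0.66) = 1.765.
The smallest integer exceeding 1.765 is 2.

k = 2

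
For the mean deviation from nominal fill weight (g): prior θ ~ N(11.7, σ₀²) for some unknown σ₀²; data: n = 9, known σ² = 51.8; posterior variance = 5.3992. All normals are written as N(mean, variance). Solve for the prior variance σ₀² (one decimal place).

Posterior precision equals prior precision plus data precision: 1/σ_n² = 1/σ₀² + n/σ².
So 1/σ₀² = 1/5.3992 − 9/51.8 = 0.185213 − 0.173745 = 0.011468.
Hence σ₀² = 1/0.011468 ≈ 87.2.

σ₀² = 87.2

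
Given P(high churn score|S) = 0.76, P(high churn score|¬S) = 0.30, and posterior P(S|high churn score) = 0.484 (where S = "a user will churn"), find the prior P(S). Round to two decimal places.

P(S) = 0.27

In odds form, posterior odds = prior odds × likelihood ratio, so prior odds = posterior odds ÷ LR.
Posterior odds = 0.484/(1−0.484) = 0.9380. LR = 0.76/0.30 = 2.5333.
Prior odds = 0.9380/2.5333 = 0.3703, so P(S) = 0.3703/(1+0.3703) ≈ 0.27.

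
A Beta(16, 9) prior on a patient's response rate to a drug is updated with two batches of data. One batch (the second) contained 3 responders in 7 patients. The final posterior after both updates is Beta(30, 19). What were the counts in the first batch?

11 responders and 6 non-responders

Because Beta–binomial updating is additive in the counts, the combined data contributed (α_post−α_prior, β_post−β_prior) successes and failures.
Total across both batches: 30−16=14 responders, 19−9=10 non-responders.
Subtract the second batch: 14−3=11 responders and 10−4=6 non-responders.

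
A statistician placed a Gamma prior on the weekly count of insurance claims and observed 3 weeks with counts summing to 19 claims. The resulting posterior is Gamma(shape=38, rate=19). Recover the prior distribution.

Gamma–Poisson conjugacy: posterior shape = α + Σxᵢ, posterior rate = β + n.
So α = 38 − 19 = 19 and β = 19 − 3 = 16.

Gamma(shape=19, rate=16)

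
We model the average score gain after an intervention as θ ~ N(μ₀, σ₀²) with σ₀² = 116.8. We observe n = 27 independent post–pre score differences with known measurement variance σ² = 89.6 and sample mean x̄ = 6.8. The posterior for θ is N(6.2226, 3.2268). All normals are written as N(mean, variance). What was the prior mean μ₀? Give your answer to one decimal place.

μ₀ = -14.1

With known observation variance, the Normal–Normal posterior has precision τ_n = τ₀ + n/σ² and mean μ_n = (τ₀μ₀ + (n/σ²)x̄)/τ_n.
Here τ₀ = 1/116.8 = 0.008562 and τ_data = 27/89.6 = 0.301339, so τ_n = 0.309901.
Rearranging for μ₀: μ₀ = (μ_n·τ_n − τ_data·x̄)/τ₀ = (6.2226·0.309901 − 0.301339·6.8) / 0.008562 = -0.120715/0.008562 ≈ -14.1.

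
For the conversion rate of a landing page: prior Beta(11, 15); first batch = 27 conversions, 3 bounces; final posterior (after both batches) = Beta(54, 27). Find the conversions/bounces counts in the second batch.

Because Beta–binomial updating is additive in the counts, the combined data contributed (α_post−α_prior, β_post−β_prior) successes and failures.
Total across both batches: 54−11=43 conversions, 27−15=12 bounces.
Subtract the first batch: 43−27=16 conversions and 12−3=9 bounces.

16 conversions and 9 bounces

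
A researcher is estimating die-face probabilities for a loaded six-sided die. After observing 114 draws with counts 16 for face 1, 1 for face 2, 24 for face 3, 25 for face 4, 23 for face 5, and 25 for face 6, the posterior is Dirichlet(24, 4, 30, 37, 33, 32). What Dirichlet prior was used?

Dirichlet(8, 3, 6, 12, 10, 7)

For a Dirichlet(α) prior with multinomial counts c, the posterior is Dirichlet(α + c) componentwise.
Subtract each count from the matching posterior parameter: 24−16=8, 4−1=3, 30−24=6, 37−25=12, 33−23=10, 32−25=7.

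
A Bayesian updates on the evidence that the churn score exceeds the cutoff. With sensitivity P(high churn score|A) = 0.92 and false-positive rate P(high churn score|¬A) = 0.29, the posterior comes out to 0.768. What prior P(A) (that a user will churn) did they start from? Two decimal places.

Bayes' rule in odds form gives O(A|E) = O(A)·[P(E|A)/P(E|¬A)], hence O(A) = O(A|E)/LR.
Posterior odds = 0.768/(1−0.768) = 3.3103. LR = 0.92/0.29 = 3.1724.
Prior odds = 3.3103/3.1724 = 1.0435, so P(A) = 1.0435/(1+1.0435) ≈ 0.51.

P(A) = 0.51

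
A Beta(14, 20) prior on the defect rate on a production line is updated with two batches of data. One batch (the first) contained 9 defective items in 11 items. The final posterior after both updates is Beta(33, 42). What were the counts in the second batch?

Sequential conjugate updates are equivalent to a single update on the pooled data, so total successes = posterior α − prior α and total failures = posterior β − prior β.
Total across both batches: 33−14=19 defective items, 42−20=22 good items.
Subtract the first batch: 19−9=10 defective items and 22−2=20 good items.

10 defective items and 20 good items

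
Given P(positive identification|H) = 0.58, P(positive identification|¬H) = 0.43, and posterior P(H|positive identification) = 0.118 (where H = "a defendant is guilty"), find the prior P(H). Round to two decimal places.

P(H) = 0.09

Bayes' rule in odds form gives O(H|E) = O(H)·[P(E|H)/P(E|¬H)], hence O(H) = O(H|E)/LR.
Posterior odds = 0.118/(1−0.118) = 0.1338. LR = 0.58/0.43 = 1.3488.
Prior odds = 0.1338/1.3488 = 0.0992, so P(H) = 0.0992/(1+0.0992) ≈ 0.09.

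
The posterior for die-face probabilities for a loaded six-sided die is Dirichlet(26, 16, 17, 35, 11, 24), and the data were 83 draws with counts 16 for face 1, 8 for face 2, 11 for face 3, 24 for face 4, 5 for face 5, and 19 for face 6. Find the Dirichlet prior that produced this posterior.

Dirichlet(10, 8, 6, 11, 6, 5)

For a Dirichlet(α) prior with multinomial counts c, the posterior is Dirichlet(α + c) componentwise.
Subtract each count from the matching posterior parameter: 26−16=10, 16−8=8, 17−11=6, 35−24=11, 11−5=6, 24−19=5.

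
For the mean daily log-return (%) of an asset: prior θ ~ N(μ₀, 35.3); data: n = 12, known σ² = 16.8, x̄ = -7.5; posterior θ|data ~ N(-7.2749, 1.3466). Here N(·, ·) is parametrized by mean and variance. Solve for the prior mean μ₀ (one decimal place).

μ₀ = -1.6

The posterior mean is a precision-weighted average: μ_n = (τ₀μ₀ + τ_data·x̄)/(τ₀+τ_data), with τ₀=1/σ₀² and τ_data=n/σ².
Here τ₀ = 1/35.3 = 0.028329 and τ_data = 12/16.8 = 0.714286, so τ_n = 0.742615.
Rearranging for μ₀: μ₀ = (μ_n·τ_n − τ_data·x̄)/τ₀ = (-7.2749·0.742615 − 0.714286·-7.5) / 0.028329 = -0.045305/0.028329 ≈ -1.6.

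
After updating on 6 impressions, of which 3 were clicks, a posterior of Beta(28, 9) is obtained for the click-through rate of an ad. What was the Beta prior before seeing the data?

Beta(25, 6)

A Beta(a, b) prior with s successes and f failures in binomial data gives a Beta(a+s, b+f) posterior.
Subtract the data counts: 28−3=25, 9−3=6.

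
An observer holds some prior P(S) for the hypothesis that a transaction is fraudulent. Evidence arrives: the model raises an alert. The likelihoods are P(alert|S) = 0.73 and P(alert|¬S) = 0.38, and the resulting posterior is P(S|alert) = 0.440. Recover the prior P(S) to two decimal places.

P(S) = 0.29

Bayes' rule in odds form gives O(S|E) = O(S)·[P(E|S)/P(E|¬S)], hence O(S) = O(S|E)/LR.
Posterior odds = 0.440/(1−0.440) = 0.7857. LR = 0.73/0.38 = 1.9211.
Prior odds = 0.7857/1.9211 = 0.4090, so P(S) = 0.4090/(1+0.4090) ≈ 0.29.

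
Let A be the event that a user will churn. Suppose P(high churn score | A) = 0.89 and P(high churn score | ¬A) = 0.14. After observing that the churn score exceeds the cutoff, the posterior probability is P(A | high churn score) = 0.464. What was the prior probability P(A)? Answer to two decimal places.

Bayes' rule in odds form gives O(A|E) = O(A)·[P(E|A)/P(E|¬A)], hence O(A) = O(A|E)/LR.
Posterior odds = 0.464/(1−0.464) = 0.8657. LR = 0.89/0.14 = 6.3571.
Prior odds = 0.8657/6.3571 = 0.1362, so P(A) = 0.1362/(1+0.1362) ≈ 0.12.

P(A) = 0.12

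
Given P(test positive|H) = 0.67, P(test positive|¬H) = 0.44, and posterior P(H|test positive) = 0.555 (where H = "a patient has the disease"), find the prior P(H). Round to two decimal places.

P(H) = 0.45

In odds form, posterior odds = prior odds × likelihood ratio, so prior odds = posterior odds ÷ LR.
Posterior odds = 0.555/(1−0.555) = 1.2472. LR = 0.67/0.44 = 1.5227.
Prior odds = 1.2472/1.5227 = 0.8191, so P(H) = 0.8191/(1+0.8191) ≈ 0.45.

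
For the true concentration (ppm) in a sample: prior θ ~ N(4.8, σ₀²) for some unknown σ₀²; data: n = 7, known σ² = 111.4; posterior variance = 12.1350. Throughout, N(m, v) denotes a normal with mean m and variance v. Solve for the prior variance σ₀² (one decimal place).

For the Normal–Normal model with known σ², precisions add: τ_n = τ₀ + n/σ².
So 1/σ₀² = 1/12.1350 − 7/111.4 = 0.082406 − 0.062837 = 0.019569.
Hence σ₀² = 1/0.019569 ≈ 51.1.

σ₀² = 51.1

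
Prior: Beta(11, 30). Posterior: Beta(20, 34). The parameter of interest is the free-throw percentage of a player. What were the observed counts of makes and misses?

9 makes and 4 misses

Under Beta–binomial conjugacy the posterior parameters are (α+s, β+f).
Match parameters: s=20−11=9, f=34−30=4.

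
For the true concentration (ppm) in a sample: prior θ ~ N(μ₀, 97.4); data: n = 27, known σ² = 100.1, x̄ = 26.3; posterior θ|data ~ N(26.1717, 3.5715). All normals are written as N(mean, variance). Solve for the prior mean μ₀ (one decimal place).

μ₀ = 22.8

With known observation variance, the Normal–Normal posterior has precision τ_n = τ₀ + n/σ² and mean μ_n = (τ₀μ₀ + (n/σ²)x̄)/τ_n.
Here τ₀ = 1/97.4 = 0.010267 and τ_data = 27/100.1 = 0.269730, so τ_n = 0.279997.
Rearranging for μ₀: μ₀ = (μ_n·τ_n − τ_data·x̄)/τ₀ = (26.1717·0.279997 − 0.269730·26.3) / 0.010267 = 0.234098/0.010267 ≈ 22.8.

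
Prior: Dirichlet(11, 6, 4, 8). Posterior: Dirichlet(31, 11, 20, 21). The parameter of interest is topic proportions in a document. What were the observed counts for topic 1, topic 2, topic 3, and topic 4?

counts (20, 5, 16, 13)

For a Dirichlet(α) prior with multinomial counts c, the posterior is Dirichlet(α + c) componentwise.
Counts are posterior − prior componentwise: 31−11=20, 11−6=5, 20−4=16, 21−8=13.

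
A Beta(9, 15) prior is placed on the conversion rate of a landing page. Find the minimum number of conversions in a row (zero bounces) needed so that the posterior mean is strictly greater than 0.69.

k = 25

After k conversions and 0 bounces the posterior is Beta(9+k, 15), with mean (9+k)/(9+15+k).
Set (9+k)/(24+k) > 0.69 and solve: k > (0.69·24 − 9)/(1 − 0.69) = 24.387.
The smallest integer exceeding 24.387 is 25, and checking k=25: (34)/(49) = 0.6939 > 0.69.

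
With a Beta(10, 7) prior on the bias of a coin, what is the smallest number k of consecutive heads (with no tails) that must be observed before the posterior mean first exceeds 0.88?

k = 42

After k heads and 0 tails the posterior is Beta(10+k, 7), with mean (10+k)/(10+7+k).
Set (10+k)/(17+k) > 0.88 and solve: k > (0.88·17 − 10)/(1 − 0.88) = 41.333.
The smallest integer exceeding 41.333 is 42, and checking k=42: (52)/(59) = 0.8814 > 0.88.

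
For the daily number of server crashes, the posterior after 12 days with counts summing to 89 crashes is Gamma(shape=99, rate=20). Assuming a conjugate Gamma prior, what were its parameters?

Gamma–Poisson conjugacy: posterior shape = α + Σxᵢ, posterior rate = β + n.
So α = 99 − 89 = 10 and β = 20 − 12 = 8.

Gamma(shape=10, rate=8)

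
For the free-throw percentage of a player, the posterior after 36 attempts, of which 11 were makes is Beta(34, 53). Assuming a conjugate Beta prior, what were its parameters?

Beta(23, 28)

Beta is conjugate to the binomial likelihood: posterior = Beta(a+s, b+f).
Subtract the data counts: 34−11=23, 53−25=28.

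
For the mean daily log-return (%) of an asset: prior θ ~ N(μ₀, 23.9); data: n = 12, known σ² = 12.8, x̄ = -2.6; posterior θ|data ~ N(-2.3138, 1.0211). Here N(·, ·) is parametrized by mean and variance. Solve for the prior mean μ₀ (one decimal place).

μ₀ = 4.1

The posterior mean is a precision-weighted average: μ_n = (τ₀μ₀ + τ_data·x̄)/(τ₀+τ_data), with τ₀=1/σ₀² and τ_data=n/σ².
Here τ₀ = 1/23.9 = 0.041841 and τ_data = 12/12.8 = 0.937500, so τ_n = 0.979341.
Rearranging for μ₀: μ₀ = (μ_n·τ_n − τ_data·x̄)/τ₀ = (-2.3138·0.979341 − 0.937500·-2.6) / 0.041841 = 0.171501/0.041841 ≈ 4.1.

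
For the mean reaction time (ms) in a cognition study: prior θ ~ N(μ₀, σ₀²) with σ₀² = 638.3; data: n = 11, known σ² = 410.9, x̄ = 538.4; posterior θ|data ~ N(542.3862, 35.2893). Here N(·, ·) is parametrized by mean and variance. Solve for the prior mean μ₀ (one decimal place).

μ₀ = 610.5

The posterior mean is a precision-weighted average: μ_n = (τ₀μ₀ + τ_data·x̄)/(τ₀+τ_data), with τ₀=1/σ₀² and τ_data=n/σ².
Here τ₀ = 1/638.3 = 0.001567 and τ_data = 11/410.9 = 0.026771, so τ_n = 0.028338.
Rearranging for μ₀: μ₀ = (μ_n·τ_n − τ_data·x̄)/τ₀ = (542.3862·0.028338 − 0.026771·538.4) / 0.001567 = 0.956634/0.001567 ≈ 610.5.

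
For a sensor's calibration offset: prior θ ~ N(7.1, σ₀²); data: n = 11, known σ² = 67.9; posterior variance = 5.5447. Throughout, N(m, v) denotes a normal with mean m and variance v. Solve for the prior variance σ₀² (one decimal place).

For the Normal–Normal model with known σ², precisions add: τ_n = τ₀ + n/σ².
So 1/σ₀² = 1/5.5447 − 11/67.9 = 0.180352 − 0.162003 = 0.018349.
Hence σ₀² = 1/0.018349 ≈ 54.5.

σ₀² = 54.5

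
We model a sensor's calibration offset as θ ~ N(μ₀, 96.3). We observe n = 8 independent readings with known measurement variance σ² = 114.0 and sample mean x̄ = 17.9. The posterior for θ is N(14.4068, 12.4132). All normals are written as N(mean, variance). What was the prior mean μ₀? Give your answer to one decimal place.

With known observation variance, the Normal–Normal posterior has precision τ_n = τ₀ + n/σ² and mean μ_n = (τ₀μ₀ + (n/σ²)x̄)/τ_n.
Here τ₀ = 1/96.3 = 0.010384 and τ_data = 8/114.0 = 0.070175, so τ_n = 0.080559.
Rearranging for μ₀: μ₀ = (μ_n·τ_n − τ_data·x̄)/τ₀ = (14.4068·0.080559 − 0.070175·17.9) / 0.010384 = -0.095535/0.010384 ≈ -9.2.

μ₀ = -9.2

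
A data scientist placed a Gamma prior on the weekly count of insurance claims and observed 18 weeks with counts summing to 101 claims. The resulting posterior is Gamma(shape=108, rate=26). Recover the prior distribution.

A Gamma(α, β) prior (rate parametrization) on a Poisson rate with n observations summing to S gives posterior Gamma(α+S, β+n).
So α = 108 − 101 = 7 and β = 26 − 18 = 8.

Gamma(shape=7, rate=8)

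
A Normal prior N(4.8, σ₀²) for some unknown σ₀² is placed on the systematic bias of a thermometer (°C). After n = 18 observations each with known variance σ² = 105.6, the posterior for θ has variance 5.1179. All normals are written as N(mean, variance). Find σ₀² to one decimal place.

σ₀² = 40.1

Posterior precision equals prior precision plus data precision: 1/σ_n² = 1/σ₀² + n/σ².
So 1/σ₀² = 1/5.1179 − 18/105.6 = 0.195393 − 0.170455 = 0.024938.
Hence σ₀² = 1/0.024938 ≈ 40.1.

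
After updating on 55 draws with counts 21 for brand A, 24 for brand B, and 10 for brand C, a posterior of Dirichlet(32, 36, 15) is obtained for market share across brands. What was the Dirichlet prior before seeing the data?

For a Dirichlet(α) prior with multinomial counts c, the posterior is Dirichlet(α + c) componentwise.
Subtract each count from the matching posterior parameter: 32−21=11, 36−24=12, 15−10=5.

Dirichlet(11, 12, 5)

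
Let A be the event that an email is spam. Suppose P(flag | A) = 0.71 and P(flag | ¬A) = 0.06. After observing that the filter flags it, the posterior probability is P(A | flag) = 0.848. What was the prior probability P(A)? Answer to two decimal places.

In odds form, posterior odds = prior odds × likelihood ratio, so prior odds = posterior odds ÷ LR.
Posterior odds = 0.848/(1−0.848) = 5.5789. LR = 0.71/0.06 = 11.8333.
Prior odds = 5.5789/11.8333 = 0.4715, so P(A) = 0.4715/(1+0.4715) ≈ 0.32.

P(A) = 0.32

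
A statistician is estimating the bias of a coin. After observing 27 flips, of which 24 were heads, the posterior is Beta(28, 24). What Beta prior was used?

A Beta(α, β) prior with s successes and f failures in binomial data gives a Beta(α+s, β+f) posterior.
Subtract the data counts: 28−24=4, 24−3=21.

Beta(4, 21)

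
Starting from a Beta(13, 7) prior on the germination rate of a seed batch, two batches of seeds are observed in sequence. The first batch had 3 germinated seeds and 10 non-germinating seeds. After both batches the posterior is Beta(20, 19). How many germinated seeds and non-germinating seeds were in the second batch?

Because Beta–binomial updating is additive in the counts, the combined data contributed (α_post−α_prior, β_post−β_prior) successes and failures.
Total across both batches: 20−13=7 germinated seeds, 19−7=12 non-germinating seeds.
Subtract the first batch: 7−3=4 germinated seeds and 12−10=2 non-germinating seeds.

4 germinated seeds and 2 non-germinating seeds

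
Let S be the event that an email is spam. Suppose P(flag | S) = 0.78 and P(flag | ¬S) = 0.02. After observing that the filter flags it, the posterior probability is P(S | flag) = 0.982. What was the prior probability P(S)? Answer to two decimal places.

In odds form, posterior odds = prior odds × likelihood ratio, so prior odds = posterior odds ÷ LR.
Posterior odds = 0.982/(1−0.982) = 54.5556. LR = 0.78/0.02 = 39.0000.
Prior odds = 54.5556/39.0000 = 1.3989, so P(S) = 1.3989/(1+1.3989) ≈ 0.58.

P(S) = 0.58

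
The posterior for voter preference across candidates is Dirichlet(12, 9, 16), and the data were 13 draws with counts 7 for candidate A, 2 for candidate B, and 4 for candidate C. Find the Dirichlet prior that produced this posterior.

Dirichlet(5, 7, 12)

For a Dirichlet(α) prior with multinomial counts c, the posterior is Dirichlet(α + c) componentwise.
Subtract each count from the matching posterior parameter: 12−7=5, 9−2=7, 16−4=12.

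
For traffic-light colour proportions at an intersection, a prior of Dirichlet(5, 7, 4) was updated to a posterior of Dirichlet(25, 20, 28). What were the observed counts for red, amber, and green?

For a Dirichlet(α) prior with multinomial counts c, the posterior is Dirichlet(α + c) componentwise.
Counts are posterior − prior componentwise: 25−5=20, 20−7=13, 28−4=24.

counts (20, 13, 24)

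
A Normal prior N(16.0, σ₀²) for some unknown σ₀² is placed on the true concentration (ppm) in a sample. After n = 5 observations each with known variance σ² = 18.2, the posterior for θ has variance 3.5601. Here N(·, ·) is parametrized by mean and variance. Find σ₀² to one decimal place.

σ₀² = 162.2

Posterior precision equals prior precision plus data precision: 1/σ_n² = 1/σ₀² + n/σ².
So 1/σ₀² = 1/3.5601 − 5/18.2 = 0.280891 − 0.274725 = 0.006166.
Hence σ₀² = 1/0.006166 ≈ 162.2.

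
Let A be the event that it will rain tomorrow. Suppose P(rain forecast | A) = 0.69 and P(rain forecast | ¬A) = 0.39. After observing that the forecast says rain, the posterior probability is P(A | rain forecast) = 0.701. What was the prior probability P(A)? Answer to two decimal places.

Bayes' rule in odds form gives O(A|E) = O(A)·[P(E|A)/P(E|¬A)], hence O(A) = O(A|E)/LR.
Posterior odds = 0.701/(1−0.701) = 2.3445. LR = 0.69/0.39 = 1.7692.
Prior odds = 2.3445/1.7692 = 1.3252, so P(A) = 1.3252/(1+1.3252) ≈ 0.57.

P(A) = 0.57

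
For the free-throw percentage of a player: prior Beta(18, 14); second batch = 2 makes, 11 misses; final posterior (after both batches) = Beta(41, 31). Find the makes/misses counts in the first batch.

Sequential conjugate updates are equivalent to a single update on the pooled data, so total successes = posterior α − prior α and total failures = posterior β − prior β.
Total across both batches: 41−18=23 makes, 31−14=17 misses.
Subtract the second batch: 23−2=21 makes and 17−11=6 misses.

21 makes and 6 misses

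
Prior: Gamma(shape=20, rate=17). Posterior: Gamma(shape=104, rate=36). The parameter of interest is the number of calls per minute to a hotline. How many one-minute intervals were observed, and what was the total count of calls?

Gamma–Poisson conjugacy: posterior shape = α + Σxᵢ, posterior rate = β + n.
Matching: Σxᵢ = 104 − 20 = 84 and n = 36 − 17 = 19.

n = 19 one-minute intervals with total 84 calls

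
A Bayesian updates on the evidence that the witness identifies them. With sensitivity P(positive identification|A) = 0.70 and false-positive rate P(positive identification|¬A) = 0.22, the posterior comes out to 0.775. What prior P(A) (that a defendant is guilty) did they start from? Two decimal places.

P(A) = 0.52

Bayes' rule in odds form gives O(A|E) = O(A)·[P(E|A)/P(E|¬A)], hence O(A) = O(A|E)/LR.
Posterior odds = 0.775/(1−0.775) = 3.4444. LR = 0.70/0.22 = 3.1818.
Prior odds = 3.4444/3.1818 = 1.0825, so P(A) = 1.0825/(1+1.0825) ≈ 0.52.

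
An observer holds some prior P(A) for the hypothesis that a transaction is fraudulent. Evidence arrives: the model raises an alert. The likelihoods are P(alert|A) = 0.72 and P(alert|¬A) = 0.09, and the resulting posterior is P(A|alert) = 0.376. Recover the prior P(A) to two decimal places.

In odds form, posterior odds = prior odds × likelihood ratio, so prior odds = posterior odds ÷ LR.
Posterior odds = 0.376/(1−0.376) = 0.6026. LR = 0.72/0.09 = 8.0000.
Prior odds = 0.6026/8.0000 = 0.0753, so P(A) = 0.0753/(1+0.0753) ≈ 0.07.

P(A) = 0.07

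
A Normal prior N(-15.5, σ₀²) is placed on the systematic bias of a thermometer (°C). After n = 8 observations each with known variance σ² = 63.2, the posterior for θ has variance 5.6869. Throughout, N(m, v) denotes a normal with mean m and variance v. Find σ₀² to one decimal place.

σ₀² = 20.3

For the Normal–Normal model with known σ², precisions add: τ_n = τ₀ + n/σ².
So 1/σ₀² = 1/5.6869 − 8/63.2 = 0.175843 − 0.126582 = 0.049261.
Hence σ₀² = 1/0.049261 ≈ 20.3.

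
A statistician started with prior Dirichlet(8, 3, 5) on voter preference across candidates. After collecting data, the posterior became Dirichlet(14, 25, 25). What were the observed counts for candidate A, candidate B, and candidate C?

counts (6, 22, 20)

For a Dirichlet(α) prior with multinomial counts c, the posterior is Dirichlet(α + c) componentwise.
Counts are posterior − prior componentwise: 14−8=6, 25−3=22, 25−5=20.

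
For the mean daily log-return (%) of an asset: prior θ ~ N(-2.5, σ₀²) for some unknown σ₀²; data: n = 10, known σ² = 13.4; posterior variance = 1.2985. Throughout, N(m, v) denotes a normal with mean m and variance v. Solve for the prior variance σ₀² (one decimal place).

σ₀² = 41.9

For the Normal–Normal model with known σ², precisions add: τ_n = τ₀ + n/σ².
So 1/σ₀² = 1/1.2985 − 10/13.4 = 0.770119 − 0.746269 = 0.023850.
Hence σ₀² = 1/0.023850 ≈ 41.9.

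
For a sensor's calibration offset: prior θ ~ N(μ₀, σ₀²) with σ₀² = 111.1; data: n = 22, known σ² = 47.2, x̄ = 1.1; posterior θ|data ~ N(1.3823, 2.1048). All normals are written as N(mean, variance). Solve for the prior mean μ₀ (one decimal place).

With known observation variance, the Normal–Normal posterior has precision τ_n = τ₀ + n/σ² and mean μ_n = (τ₀μ₀ + (n/σ²)x̄)/τ_n.
Here τ₀ = 1/111.1 = 0.009001 and τ_data = 22/47.2 = 0.466102, so τ_n = 0.475103.
Rearranging for μ₀: μ₀ = (μ_n·τ_n − τ_data·x̄)/τ₀ = (1.3823·0.475103 − 0.466102·1.1) / 0.009001 = 0.144023/0.009001 ≈ 16.0.

μ₀ = 16.0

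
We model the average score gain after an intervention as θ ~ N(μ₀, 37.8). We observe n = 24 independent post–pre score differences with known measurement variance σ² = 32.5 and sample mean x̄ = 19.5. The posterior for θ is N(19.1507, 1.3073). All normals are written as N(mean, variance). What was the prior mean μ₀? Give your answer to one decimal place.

With known observation variance, the Normal–Normal posterior has precision τ_n = τ₀ + n/σ² and mean μ_n = (τ₀μ₀ + (n/σ²)x̄)/τ_n.
Here τ₀ = 1/37.8 = 0.026455 and τ_data = 24/32.5 = 0.738462, so τ_n = 0.764917.
Rearranging for μ₀: μ₀ = (μ_n·τ_n − τ_data·x̄)/τ₀ = (19.1507·0.764917 − 0.738462·19.5) / 0.026455 = 0.248687/0.026455 ≈ 9.4.

μ₀ = 9.4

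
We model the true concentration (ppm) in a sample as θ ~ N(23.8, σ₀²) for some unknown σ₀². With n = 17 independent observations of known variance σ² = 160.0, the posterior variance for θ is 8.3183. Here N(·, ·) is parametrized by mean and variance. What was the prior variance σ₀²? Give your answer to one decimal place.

σ₀² = 71.6

Posterior precision equals prior precision plus data precision: 1/σ_n² = 1/σ₀² + n/σ².
So 1/σ₀² = 1/8.3183 − 17/160.0 = 0.120217 − 0.106250 = 0.013967.
Hence σ₀² = 1/0.013967 ≈ 71.6.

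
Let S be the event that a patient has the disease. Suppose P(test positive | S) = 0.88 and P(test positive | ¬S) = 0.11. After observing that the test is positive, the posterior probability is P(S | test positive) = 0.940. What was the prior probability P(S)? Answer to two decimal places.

Bayes' rule in odds form gives O(S|E) = O(S)·[P(E|S)/P(E|¬S)], hence O(S) = O(S|E)/LR.
Posterior odds = 0.940/(1−0.940) = 15.6667. LR = 0.88/0.11 = 8.0000.
Prior odds = 15.6667/8.0000 = 1.9583, so P(S) = 1.9583/(1+1.9583) ≈ 0.66.

P(S) = 0.66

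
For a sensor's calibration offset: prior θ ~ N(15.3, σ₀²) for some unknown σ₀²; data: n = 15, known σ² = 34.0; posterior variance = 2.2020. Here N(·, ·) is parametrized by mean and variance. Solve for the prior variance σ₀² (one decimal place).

For the Normal–Normal model with known σ², precisions add: τ_n = τ₀ + n/σ².
So 1/σ₀² = 1/2.2020 − 15/34.0 = 0.454133 − 0.441176 = 0.012957.
Hence σ₀² = 1/0.012957 ≈ 77.2.

σ₀² = 77.2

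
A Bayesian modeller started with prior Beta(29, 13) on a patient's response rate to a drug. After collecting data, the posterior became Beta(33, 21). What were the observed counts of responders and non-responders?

4 responders and 8 non-responders

Beta is conjugate to the binomial likelihood: posterior = Beta(α+s, β+f).
So s = 33 − 29 = 4 and f = 21 − 13 = 8.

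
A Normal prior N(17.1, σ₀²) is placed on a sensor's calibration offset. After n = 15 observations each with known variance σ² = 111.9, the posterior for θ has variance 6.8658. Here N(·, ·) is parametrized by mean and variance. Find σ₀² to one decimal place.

For the Normal–Normal model with known σ², precisions add: τ_n = τ₀ + n/σ².
So 1/σ₀² = 1/6.8658 − 15/111.9 = 0.145649 − 0.134048 = 0.011601.
Hence σ₀² = 1/0.011601 ≈ 86.2.

σ₀² = 86.2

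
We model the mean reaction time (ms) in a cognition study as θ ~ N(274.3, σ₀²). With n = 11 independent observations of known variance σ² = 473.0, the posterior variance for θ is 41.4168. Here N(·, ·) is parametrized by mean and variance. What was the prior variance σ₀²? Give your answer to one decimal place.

σ₀² = 1124.9

For the Normal–Normal model with known σ², precisions add: τ_n = τ₀ + n/σ².
So 1/σ₀² = 1/41.4168 − 11/473.0 = 0.024145 − 0.023256 = 0.000889.
Hence σ₀² = 1/0.000889 ≈ 1124.9.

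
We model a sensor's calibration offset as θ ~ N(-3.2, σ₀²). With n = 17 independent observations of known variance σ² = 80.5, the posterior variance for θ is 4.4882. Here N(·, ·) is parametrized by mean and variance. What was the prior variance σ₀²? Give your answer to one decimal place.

σ₀² = 86.0

Posterior precision equals prior precision plus data precision: 1/σ_n² = 1/σ₀² + n/σ².
So 1/σ₀² = 1/4.4882 − 17/80.5 = 0.222806 − 0.211180 = 0.011626.
Hence σ₀² = 1/0.011626 ≈ 86.0.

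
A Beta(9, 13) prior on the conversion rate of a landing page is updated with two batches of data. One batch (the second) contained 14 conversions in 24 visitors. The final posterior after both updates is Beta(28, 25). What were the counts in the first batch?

Because Beta–binomial updating is additive in the counts, the combined data contributed (α_post−α_prior, β_post−β_prior) successes and failures.
Total across both batches: 28−9=19 conversions, 25−13=12 bounces.
Subtract the second batch: 19−14=5 conversions and 12−10=2 bounces.

5 conversions and 2 bounces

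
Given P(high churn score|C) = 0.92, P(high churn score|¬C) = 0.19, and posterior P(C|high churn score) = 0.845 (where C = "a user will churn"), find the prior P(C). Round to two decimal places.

Bayes' rule in odds form gives O(C|E) = O(C)·[P(E|C)/P(E|¬C)], hence O(C) = O(C|E)/LR.
Posterior odds = 0.845/(1−0.845) = 5.4516. LR = 0.92/0.19 = 4.8421.
Prior odds = 5.4516/4.8421 = 1.1259, so P(C) = 1.1259/(1+1.1259) ≈ 0.53.

P(C) = 0.53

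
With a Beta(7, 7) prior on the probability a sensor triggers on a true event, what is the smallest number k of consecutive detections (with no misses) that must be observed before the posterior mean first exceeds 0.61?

After k detections and 0 misses the posterior is Beta(7+k, 7), with mean (7+k)/(7+7+k).
Set (7+k)/(14+k) > 0.61 and solve: k > (0.61·14 − 7)/(1 − 0.61) = 3.949.
The smallest integer exceeding 3.949 is 4.

k = 4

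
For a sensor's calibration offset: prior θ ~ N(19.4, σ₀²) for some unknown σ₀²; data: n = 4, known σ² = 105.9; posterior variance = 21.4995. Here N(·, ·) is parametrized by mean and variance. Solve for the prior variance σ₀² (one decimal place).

For the Normal–Normal model with known σ², precisions add: τ_n = τ₀ + n/σ².
So 1/σ₀² = 1/21.4995 − 4/105.9 = 0.046513 − 0.037771 = 0.008742.
Hence σ₀² = 1/0.008742 ≈ 114.4.

σ₀² = 114.4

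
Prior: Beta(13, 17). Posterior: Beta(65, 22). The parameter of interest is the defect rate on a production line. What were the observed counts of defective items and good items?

Beta is conjugate to the binomial likelihood: posterior = Beta(a+s, b+f).
So s = 65 − 13 = 52 and f = 22 − 17 = 5.

52 defective items and 5 good items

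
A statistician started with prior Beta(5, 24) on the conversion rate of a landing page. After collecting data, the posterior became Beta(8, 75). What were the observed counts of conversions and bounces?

Beta is conjugate to the binomial likelihood: posterior = Beta(α+s, β+f).
So s = 8 − 5 = 3 and f = 75 − 24 = 51.

3 conversions and 51 bounces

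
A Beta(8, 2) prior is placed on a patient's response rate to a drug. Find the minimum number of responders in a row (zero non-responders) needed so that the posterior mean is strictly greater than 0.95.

After k responders and 0 non-responders the posterior is Beta(8+k, 2), with mean (8+k)/(8+2+k).
Set (8+k)/(10+k) > 0.95 and solve: k > (0.95·10 − 8)/(1 − 0.95) = 30.000.
The smallest integer exceeding 30.000 is 31.

k = 31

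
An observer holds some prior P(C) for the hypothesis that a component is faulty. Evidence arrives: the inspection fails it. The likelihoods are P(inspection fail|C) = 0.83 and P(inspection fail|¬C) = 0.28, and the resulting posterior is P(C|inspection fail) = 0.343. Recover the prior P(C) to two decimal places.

Bayes' rule in odds form gives O(C|E) = O(C)·[P(E|C)/P(E|¬C)], hence O(C) = O(C|E)/LR.
Posterior odds = 0.343/(1−0.343) = 0.5221. LR = 0.83/0.28 = 2.9643.
Prior odds = 0.5221/2.9643 = 0.1761, so P(C) = 0.1761/(1+0.1761) ≈ 0.15.

P(C) = 0.15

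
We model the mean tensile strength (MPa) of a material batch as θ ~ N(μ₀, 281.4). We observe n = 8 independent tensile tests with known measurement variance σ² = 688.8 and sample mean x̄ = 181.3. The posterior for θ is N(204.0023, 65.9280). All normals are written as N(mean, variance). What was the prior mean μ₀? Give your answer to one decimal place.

μ₀ = 278.2

With known observation variance, the Normal–Normal posterior has precision τ_n = τ₀ + n/σ² and mean μ_n = (τ₀μ₀ + (n/σ²)x̄)/τ_n.
Here τ₀ = 1/281.4 = 0.003554 and τ_data = 8/688.8 = 0.011614, so τ_n = 0.015168.
Rearranging for μ₀: μ₀ = (μ_n·τ_n − τ_data·x̄)/τ₀ = (204.0023·0.015168 − 0.011614·181.3) / 0.003554 = 0.988689/0.003554 ≈ 278.2.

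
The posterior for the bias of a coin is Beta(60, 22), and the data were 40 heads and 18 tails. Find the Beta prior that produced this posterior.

Beta(20, 4)

Under Beta–binomial conjugacy the posterior parameters are (α+s, β+f).
So α = 60 − 40 = 20 and β = 22 − 18 = 4.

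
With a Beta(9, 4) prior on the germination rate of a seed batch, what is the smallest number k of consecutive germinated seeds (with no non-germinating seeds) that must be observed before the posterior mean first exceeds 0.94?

After k germinated seeds and 0 non-germinating seeds the posterior is Beta(9+k, 4), with mean (9+k)/(9+4+k).
Set (9+k)/(13+k) > 0.94 and solve: k > (0.94·13 − 9)/(1 − 0.94) = 53.667.
The smallest integer exceeding 53.667 is 54.

k = 54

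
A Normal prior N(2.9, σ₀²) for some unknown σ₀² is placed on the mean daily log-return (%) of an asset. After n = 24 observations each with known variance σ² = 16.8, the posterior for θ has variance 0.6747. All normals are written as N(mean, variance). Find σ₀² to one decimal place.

Posterior precision equals prior precision plus data precision: 1/σ_n² = 1/σ₀² + n/σ².
So 1/σ₀² = 1/0.6747 − 24/16.8 = 1.482140 − 1.428571 = 0.053569.
Hence σ₀² = 1/0.053569 ≈ 18.7.

σ₀² = 18.7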